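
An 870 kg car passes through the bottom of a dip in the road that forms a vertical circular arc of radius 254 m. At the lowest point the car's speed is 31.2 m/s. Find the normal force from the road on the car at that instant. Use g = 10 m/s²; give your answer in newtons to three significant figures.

At the lowest point, N points up (toward the centre) and the weight mg points down (away from the centre), so the net inward force is N − mg = mv²/r.
N = m(v²/r + g) = 870 × ((31.2)²/254 + 10.0) = 870 × (3.832 + 10.0) = 870 × 13.83 = 12030 N.

12000 N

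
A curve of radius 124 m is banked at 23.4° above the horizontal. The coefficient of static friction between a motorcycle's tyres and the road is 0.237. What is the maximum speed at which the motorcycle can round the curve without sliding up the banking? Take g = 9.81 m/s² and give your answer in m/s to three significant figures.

30.1 m/s

At the maximum speed, friction acts down the slope at its limiting value f = μN. Radially (horizontal, toward centre): N sinθ + μN cosθ = mv²/r. Vertically: N cosθ − μN sinθ = mg.
Dividing: v² = r g (sinθ + μcosθ)/(cosθ − μsinθ).
sinθ + μcosθ = 0.3971 + 0.237×0.9178 = 0.6147; cosθ − μsinθ = 0.9178 − 0.237×0.3971 = 0.8236.
v² = 124 × 9.81 × 0.6147/0.8236 = 907.8 m²/s², so v = 30.13 m/s.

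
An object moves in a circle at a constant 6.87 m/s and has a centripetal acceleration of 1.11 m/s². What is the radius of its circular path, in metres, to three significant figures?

a_c = v²/r ⇒ r = v²/a_c = (6.87)²/1.11 = 47.20/1.11 = 42.52 m.

42.5 m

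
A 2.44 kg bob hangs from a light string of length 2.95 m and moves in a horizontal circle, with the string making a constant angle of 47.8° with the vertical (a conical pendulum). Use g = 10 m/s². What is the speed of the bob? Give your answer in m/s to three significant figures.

4.91 m/s

The radius of the circle is r = L sinθ = 2.95 × sin 47.8° = 2.185 m.
Horizontally T sinθ = mv²/r and vertically T cosθ = mg, so tanθ = v²/(rg).
v = √(r g tanθ) = √(2.185 × 10.0 × 1.103) = √24.10 = 4.909 m/s.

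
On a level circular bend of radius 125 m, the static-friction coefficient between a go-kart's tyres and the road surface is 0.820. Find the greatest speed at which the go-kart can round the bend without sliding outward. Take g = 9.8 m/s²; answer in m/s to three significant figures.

Friction provides the centripetal force on a flat curve. At maximum speed it is at its limiting value: μ_s m g = m v²/r.
Mass cancels: v_max = √(μ_s g r) = √(0.820 × 9.8 × 125) = √1004 = 31.69 m/s.

31.7 m/s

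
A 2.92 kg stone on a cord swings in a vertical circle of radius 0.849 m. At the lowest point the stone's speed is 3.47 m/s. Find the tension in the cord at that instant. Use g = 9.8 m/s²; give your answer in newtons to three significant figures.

At the lowest point, T points up (toward the centre) and the weight mg points down (away from the centre), so the net inward force is T − mg = mv²/r.
T = m(v²/r + g) = 2.92 × ((3.47)²/0.849 + 9.8) = 2.92 × (14.18 + 9.8) = 2.92 × 23.98 = 70.03 N.

70.0 N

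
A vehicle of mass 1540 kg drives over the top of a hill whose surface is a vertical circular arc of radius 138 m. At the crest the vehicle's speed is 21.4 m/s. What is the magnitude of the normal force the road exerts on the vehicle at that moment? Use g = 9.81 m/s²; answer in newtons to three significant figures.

At the crest the centripetal acceleration points downward (toward the centre of the arc), so mg − N = mv²/r.
N = m(g − v²/r) = 1540 × (9.81 − (21.4)²/138) = 1540 × (9.81 − 3.319) = 1540 × 6.491 = 9997 N.

10000 N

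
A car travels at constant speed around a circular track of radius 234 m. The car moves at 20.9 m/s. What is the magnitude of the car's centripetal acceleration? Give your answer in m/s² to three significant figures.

1.87 m/s²

a_c = v²/r = (20.90)²/234 = 436.8/234 = 1.867 m/s².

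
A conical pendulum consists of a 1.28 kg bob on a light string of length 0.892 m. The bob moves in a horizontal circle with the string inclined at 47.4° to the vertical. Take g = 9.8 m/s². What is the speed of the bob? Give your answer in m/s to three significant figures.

2.65 m/s

The radius of the circle is r = L sinθ = 0.892 × sin 47.4° = 0.6566 m.
Horizontally T sinθ = mv²/r and vertically T cosθ = mg, so tanθ = v²/(rg).
v = √(r g tanθ) = √(0.6566 × 9.8 × 1.087) = √6.998 = 2.645 m/s.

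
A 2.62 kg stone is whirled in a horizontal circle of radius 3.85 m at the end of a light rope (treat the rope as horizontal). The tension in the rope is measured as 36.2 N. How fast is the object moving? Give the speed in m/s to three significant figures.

T = m v²/r ⇒ v = √(T r / m) = √(36.2 × 3.85 / 2.62) = √53.19 = 7.293 m/s.

7.29 m/s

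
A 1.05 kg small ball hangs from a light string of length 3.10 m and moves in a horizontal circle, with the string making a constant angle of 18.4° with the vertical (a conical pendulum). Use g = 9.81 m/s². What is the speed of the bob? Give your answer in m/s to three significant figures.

1.79 m/s

The radius of the circle is r = L sinθ = 3.10 × sin 18.4° = 0.9785 m.
Horizontally T sinθ = mv²/r and vertically T cosθ = mg, so tanθ = v²/(rg).
v = √(r g tanθ) = √(0.9785 × 9.81 × 0.3327) = √3.193 = 1.787 m/s.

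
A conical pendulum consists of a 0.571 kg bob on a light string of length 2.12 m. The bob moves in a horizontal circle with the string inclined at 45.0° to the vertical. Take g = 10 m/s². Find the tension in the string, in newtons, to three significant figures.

Vertically the bob has no acceleration, so T cosθ = mg.
T = mg/cosθ = 0.571 × 10.0 / cos 45.0° = 5.710/0.7071 = 8.075 N.

8.08 N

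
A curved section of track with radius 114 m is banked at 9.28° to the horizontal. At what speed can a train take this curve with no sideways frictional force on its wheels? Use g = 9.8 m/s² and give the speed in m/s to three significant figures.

13.5 m/s

On a frictionless banked curve, N sinθ = mv²/r and N cosθ = mg, so tanθ = v²/(rg).
v = √(r g tanθ) = √(114 × 9.8 × tan 9.28°) = √(114 × 9.8 × 0.1634) = √182.5 = 13.51 m/s.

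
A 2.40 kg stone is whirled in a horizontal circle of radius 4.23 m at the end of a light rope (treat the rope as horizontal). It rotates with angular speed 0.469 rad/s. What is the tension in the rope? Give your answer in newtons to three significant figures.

v = ωr = 0.469 × 4.23 = 1.984 m/s.
The tension is the only horizontal force, so it supplies the full centripetal force: T = m v²/r = 2.40 × (1.984)²/4.23 = 2.40 × 3.936/4.23 = 2.233 N.

2.23 N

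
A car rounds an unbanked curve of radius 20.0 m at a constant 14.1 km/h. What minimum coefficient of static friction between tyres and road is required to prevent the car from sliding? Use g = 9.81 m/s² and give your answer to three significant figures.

v = 14.1/3.6 = 3.917 m/s.
Friction provides the centripetal force: μ_s m g = m v²/r, so μ_s = v²/(g r) = (3.917)²/(9.81 × 20.0) = 15.34/196.2 = 0.07819.

0.0782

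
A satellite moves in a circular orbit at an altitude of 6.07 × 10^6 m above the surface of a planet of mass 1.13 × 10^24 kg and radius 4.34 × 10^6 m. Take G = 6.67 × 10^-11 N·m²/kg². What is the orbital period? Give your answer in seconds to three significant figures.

24300 s

r = R + h = 4.34 × 10^6 + 6.07 × 10^6 = 1.041 × 10^7 m. Gravity provides the centripetal force: G M m / r² = m v² / r ⇒ v = √(GM/r) = 2691 m/s.
T = 2πr/v = 2π × 1.041 × 10^7 / 2691 = 24310 s.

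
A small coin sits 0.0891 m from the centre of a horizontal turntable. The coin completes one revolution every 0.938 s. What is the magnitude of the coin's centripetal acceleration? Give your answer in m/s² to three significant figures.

v = 2πr/T = 2π × 0.0891/0.938 = 0.5968 m/s.
a_c = v²/r = (0.5968)²/0.0891 = 0.3562/0.0891 = 3.998 m/s².

4.00 m/s²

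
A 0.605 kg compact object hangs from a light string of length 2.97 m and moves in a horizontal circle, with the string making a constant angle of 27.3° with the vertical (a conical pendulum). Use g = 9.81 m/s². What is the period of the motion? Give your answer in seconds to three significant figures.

3.26 s

r = L sinθ = 1.362 m. From T sinθ = mω²r and T cosθ = mg: tanθ = ω²r/g, so ω² = g tanθ / r = g/(L cosθ).
ω = √(g/(L cosθ)) = √(9.81/(2.97 × 0.8886)) = √3.717 = 1.928 rad/s.
Period = 2π/ω = 3.259 s.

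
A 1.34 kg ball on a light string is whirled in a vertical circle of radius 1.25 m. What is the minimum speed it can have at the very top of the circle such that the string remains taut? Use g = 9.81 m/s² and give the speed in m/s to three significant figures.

3.50 m/s

At the highest point the centre is directly below, so both the weight and T act inward: T + mg = mv²/r.
At minimum speed T → 0, so mg = mv_min²/r ⇒ v_min = √(g r) = √(9.81 × 1.25) = 3.502 m/s.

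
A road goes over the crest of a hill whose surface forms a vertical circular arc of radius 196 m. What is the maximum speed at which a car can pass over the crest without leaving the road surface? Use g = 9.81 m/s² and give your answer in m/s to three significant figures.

43.8 m/s

At the crest the centre of the circle is below the car, so the net downward (centripetal) force is mg − N = mv²/r.
The car leaves the road when N → 0, giving v_max = √(g r) = √(9.81 × 196) = 43.85 m/s.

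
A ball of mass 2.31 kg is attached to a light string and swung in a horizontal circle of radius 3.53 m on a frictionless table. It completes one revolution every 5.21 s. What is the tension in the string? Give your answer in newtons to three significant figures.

v = 2πr/T = 2π × 3.53/5.21 = 4.257 m/s.
The tension is the only horizontal force, so it supplies the full centripetal force: T = m v²/r = 2.31 × (4.257)²/3.53 = 2.31 × 18.12/3.53 = 11.86 N.

11.9 N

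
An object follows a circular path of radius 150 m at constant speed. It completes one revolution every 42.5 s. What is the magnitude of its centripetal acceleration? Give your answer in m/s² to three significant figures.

3.28 m/s²

v = 2πr/T = 2π × 150/42.5 = 22.18 m/s.
a_c = v²/r = (22.18)²/150 = 491.8/150 = 3.278 m/s².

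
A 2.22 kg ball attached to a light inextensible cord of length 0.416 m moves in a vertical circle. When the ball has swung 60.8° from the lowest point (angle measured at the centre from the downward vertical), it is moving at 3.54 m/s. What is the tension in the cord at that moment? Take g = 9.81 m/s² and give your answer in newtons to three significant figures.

Take the radial direction toward the centre of the circle as positive. The component of the weight along the string toward the centre is −mg cos φ (φ measured from the bottom), so Newton's second law along the string gives T − mg cos φ = m v²/r.
cos 60.8° = 0.4879, so T = m(v²/r + g cos φ) = 2.22 × ((3.54)²/0.416 + 9.81 × 0.4879) = 2.22 × (30.12 + (4.786)) = 2.22 × 34.91 = 77.50 N.

77.5 N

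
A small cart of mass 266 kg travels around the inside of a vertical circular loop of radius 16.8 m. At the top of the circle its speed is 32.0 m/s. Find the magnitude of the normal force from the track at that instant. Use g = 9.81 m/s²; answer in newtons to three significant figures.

At the top, both N and the weight mg point inward (toward the centre), so N + mg = mv²/r.
N = m(v²/r − g) = 266 × ((32.0)²/16.8 − 9.81) = 266 × (60.95 − 9.81) = 266 × 51.14 = 13600 N.

13600 N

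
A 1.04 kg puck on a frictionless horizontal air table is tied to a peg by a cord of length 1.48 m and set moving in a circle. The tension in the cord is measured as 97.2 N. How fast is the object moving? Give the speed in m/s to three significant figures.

11.8 m/s

T = m v²/r ⇒ v = √(T r / m) = √(97.2 × 1.48 / 1.04) = √138.3 = 11.76 m/s.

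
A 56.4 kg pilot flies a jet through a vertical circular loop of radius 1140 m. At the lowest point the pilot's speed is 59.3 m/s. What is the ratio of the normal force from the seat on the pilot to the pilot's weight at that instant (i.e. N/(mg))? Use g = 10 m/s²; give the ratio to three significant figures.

1.31

At the bottom, N − mg = mv²/r, so N = m(v²/r + g) and N/(mg) = v²/(rg) + 1 = (59.3)²/(1140 × 10.0) + 1 = 0.3085 + 1 = 1.308.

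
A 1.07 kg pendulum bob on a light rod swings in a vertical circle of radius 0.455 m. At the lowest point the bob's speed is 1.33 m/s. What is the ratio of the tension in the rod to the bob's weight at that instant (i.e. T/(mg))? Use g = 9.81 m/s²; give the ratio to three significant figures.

1.40

At the bottom, T − mg = mv²/r, so T = m(v²/r + g) and T/(mg) = v²/(rg) + 1 = (1.33)²/(0.455 × 9.81) + 1 = 0.3963 + 1 = 1.396.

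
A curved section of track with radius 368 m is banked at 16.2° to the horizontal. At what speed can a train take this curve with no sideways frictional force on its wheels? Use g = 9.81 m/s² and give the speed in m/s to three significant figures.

32.4 m/s

On a frictionless banked curve, N sinθ = mv²/r and N cosθ = mg, so tanθ = v²/(rg).
v = √(r g tanθ) = √(368 × 9.81 × tan 16.2°) = √(368 × 9.81 × 0.2905) = √1049 = 32.39 m/s.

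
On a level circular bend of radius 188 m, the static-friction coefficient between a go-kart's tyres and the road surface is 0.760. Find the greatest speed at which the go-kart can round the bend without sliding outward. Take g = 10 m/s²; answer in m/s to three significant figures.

37.8 m/s

On a flat curve, static friction is the only horizontal force, so it must supply the full centripetal force: μ_s m g = m v²/r.
Mass cancels: v_max = √(μ_s g r) = √(0.760 × 10.0 × 188) = √1429 = 37.80 m/s.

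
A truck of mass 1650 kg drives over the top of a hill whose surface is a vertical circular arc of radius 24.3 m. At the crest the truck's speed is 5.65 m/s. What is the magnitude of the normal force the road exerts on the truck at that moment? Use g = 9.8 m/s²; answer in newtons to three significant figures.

At the crest the centripetal acceleration points downward (toward the centre of the arc), so mg − N = mv²/r.
N = m(g − v²/r) = 1650 × (9.8 − (5.65)²/24.3) = 1650 × (9.8 − 1.314) = 1650 × 8.486 = 14000 N.

14000 N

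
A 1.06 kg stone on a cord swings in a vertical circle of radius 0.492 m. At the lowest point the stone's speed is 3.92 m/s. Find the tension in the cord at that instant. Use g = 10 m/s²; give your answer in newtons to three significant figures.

At the lowest point, T points up (toward the centre) and the weight mg points down (away from the centre), so the net inward force is T − mg = mv²/r.
T = m(v²/r + g) = 1.06 × ((3.92)²/0.492 + 10.0) = 1.06 × (31.23 + 10.0) = 1.06 × 41.23 = 43.71 N.

43.7 N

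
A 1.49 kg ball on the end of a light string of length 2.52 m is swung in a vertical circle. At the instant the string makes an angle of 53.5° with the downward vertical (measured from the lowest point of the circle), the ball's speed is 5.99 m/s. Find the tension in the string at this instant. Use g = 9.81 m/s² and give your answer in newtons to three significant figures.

Take the radial direction toward the centre of the circle as positive. The component of the weight along the string toward the centre is −mg cos φ (φ measured from the bottom), so Newton's second law along the string gives T − mg cos φ = m v²/r.
cos 53.5° = 0.5948, so T = m(v²/r + g cos φ) = 1.49 × ((5.99)²/2.52 + 9.81 × 0.5948) = 1.49 × (14.24 + (5.835)) = 1.49 × 20.07 = 29.91 N.

29.9 N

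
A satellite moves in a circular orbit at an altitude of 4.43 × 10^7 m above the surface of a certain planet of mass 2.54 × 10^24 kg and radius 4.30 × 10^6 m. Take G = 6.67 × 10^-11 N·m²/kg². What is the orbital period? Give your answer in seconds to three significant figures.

164000 s

r = R + h = 4.30 × 10^6 + 4.43 × 10^7 = 4.860 × 10^7 m. Gravity provides the centripetal force: G M m / r² = m v² / r ⇒ v = √(GM/r) = 1867 m/s.
T = 2πr/v = 2π × 4.860 × 10^7 / 1867 = 163600 s.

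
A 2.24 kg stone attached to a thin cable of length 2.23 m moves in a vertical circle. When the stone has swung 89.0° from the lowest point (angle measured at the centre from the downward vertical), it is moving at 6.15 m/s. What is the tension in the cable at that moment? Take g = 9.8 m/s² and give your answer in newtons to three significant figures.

Take the radial direction toward the centre of the circle as positive. The component of the weight along the string toward the centre is −mg cos φ (φ measured from the bottom), so Newton's second law along the string gives T − mg cos φ = m v²/r.
cos 89.0° = 0.01745, so T = m(v²/r + g cos φ) = 2.24 × ((6.15)²/2.23 + 9.8 × 0.01745) = 2.24 × (16.96 + (0.1710)) = 2.24 × 17.13 = 38.38 N.

38.4 N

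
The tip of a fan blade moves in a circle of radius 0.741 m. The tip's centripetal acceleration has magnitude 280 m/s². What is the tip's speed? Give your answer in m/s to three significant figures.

14.4 m/s

a_c = v²/r ⇒ v = √(a_c · r) = √(280 × 0.741) = √207.5 = 14.40 m/s.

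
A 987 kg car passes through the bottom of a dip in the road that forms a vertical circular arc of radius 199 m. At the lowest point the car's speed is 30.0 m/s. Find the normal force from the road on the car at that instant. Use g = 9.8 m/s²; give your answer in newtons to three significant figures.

14100 N

At the lowest point, N points up (toward the centre) and the weight mg points down (away from the centre), so the net inward force is N − mg = mv²/r.
N = m(v²/r + g) = 987 × ((30.0)²/199 + 9.8) = 987 × (4.523 + 9.8) = 987 × 14.32 = 14140 N.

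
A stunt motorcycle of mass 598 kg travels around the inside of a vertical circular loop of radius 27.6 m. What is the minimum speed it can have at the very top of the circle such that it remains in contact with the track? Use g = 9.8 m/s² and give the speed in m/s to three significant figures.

At the top, both weight mg and N point toward the centre: N + mg = mv²/r.
At minimum speed N → 0, so mg = mv_min²/r ⇒ v_min = √(g r) = √(9.8 × 27.6) = 16.45 m/s.

16.4 m/s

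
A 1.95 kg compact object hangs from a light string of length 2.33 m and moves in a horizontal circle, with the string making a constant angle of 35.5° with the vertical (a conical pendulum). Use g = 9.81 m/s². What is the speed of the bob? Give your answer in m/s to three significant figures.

3.08 m/s

The radius of the circle is r = L sinθ = 2.33 × sin 35.5° = 1.353 m.
Horizontally T sinθ = mv²/r and vertically T cosθ = mg, so tanθ = v²/(rg).
v = √(r g tanθ) = √(1.353 × 9.81 × 0.7133) = √9.468 = 3.077 m/s.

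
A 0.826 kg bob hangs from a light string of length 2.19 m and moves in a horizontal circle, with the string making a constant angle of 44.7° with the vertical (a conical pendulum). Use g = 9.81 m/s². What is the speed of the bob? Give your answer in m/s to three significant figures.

3.87 m/s

The radius of the circle is r = L sinθ = 2.19 × sin 44.7° = 1.540 m.
Horizontally T sinθ = mv²/r and vertically T cosθ = mg, so tanθ = v²/(rg).
v = √(r g tanθ) = √(1.540 × 9.81 × 0.9896) = √14.95 = 3.867 m/s.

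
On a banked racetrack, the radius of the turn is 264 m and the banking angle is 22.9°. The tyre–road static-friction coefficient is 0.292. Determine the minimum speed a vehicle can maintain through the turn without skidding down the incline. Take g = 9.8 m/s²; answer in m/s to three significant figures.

At the minimum speed, friction acts up the slope at its limiting value f = μN. Radially (horizontal, toward centre): N sinθ − μN cosθ = mv²/r. Vertically: N cosθ + μN sinθ = mg.
Dividing: v² = r g (sinθ − μcosθ)/(cosθ + μsinθ).
sinθ − μcosθ = 0.3891 − 0.292×0.9212 = 0.1201; cosθ + μsinθ = 0.9212 + 0.292×0.3891 = 1.035.
v² = 264 × 9.8 × 0.1201/1.035 = 300.4 m²/s², so v = 17.33 m/s.

17.3 m/s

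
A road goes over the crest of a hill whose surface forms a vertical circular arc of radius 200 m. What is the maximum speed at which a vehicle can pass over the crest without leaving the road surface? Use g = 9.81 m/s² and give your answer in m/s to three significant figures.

44.3 m/s

At the crest the centre of the circle is below the vehicle, so the net downward (centripetal) force is mg − N = mv²/r.
The vehicle leaves the road when N → 0, giving v_max = √(g r) = √(9.81 × 200) = 44.29 m/s.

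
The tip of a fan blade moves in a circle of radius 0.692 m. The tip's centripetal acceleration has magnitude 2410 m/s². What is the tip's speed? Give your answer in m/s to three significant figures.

a_c = v²/r ⇒ v = √(a_c · r) = √(2410 × 0.692) = √1668 = 40.84 m/s.

40.8 m/s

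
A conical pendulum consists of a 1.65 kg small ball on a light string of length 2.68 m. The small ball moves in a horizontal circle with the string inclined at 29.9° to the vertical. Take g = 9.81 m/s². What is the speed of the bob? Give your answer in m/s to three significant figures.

2.75 m/s

The radius of the circle is r = L sinθ = 2.68 × sin 29.9° = 1.336 m.
Horizontally T sinθ = mv²/r and vertically T cosθ = mg, so tanθ = v²/(rg).
v = √(r g tanθ) = √(1.336 × 9.81 × 0.5750) = √7.536 = 2.745 m/s.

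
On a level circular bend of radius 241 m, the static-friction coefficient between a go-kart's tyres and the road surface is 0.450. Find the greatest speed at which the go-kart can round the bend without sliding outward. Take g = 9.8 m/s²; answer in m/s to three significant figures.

Friction provides the centripetal force on a flat curve. At maximum speed it is at its limiting value: μ_s m g = m v²/r.
Mass cancels: v_max = √(μ_s g r) = √(0.450 × 9.8 × 241) = √1063 = 32.60 m/s.

32.6 m/s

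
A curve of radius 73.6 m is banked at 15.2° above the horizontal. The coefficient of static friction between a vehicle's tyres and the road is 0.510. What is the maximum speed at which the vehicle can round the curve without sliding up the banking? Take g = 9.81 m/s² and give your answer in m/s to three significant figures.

25.6 m/s

At the maximum speed, friction acts down the slope at its limiting value f = μN. Radially (horizontal, toward centre): N sinθ + μN cosθ = mv²/r. Vertically: N cosθ − μN sinθ = mg.
Dividing: v² = r g (sinθ + μcosθ)/(cosθ − μsinθ).
sinθ + μcosθ = 0.2622 + 0.510×0.9650 = 0.7543; cosθ − μsinθ = 0.9650 − 0.510×0.2622 = 0.8313.
v² = 73.6 × 9.81 × 0.7543/0.8313 = 655.2 m²/s², so v = 25.60 m/s.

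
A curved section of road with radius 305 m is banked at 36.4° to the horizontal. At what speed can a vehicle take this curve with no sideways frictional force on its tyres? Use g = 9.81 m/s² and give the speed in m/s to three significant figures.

On a frictionless banked curve, N sinθ = mv²/r and N cosθ = mg, so tanθ = v²/(rg).
v = √(r g tanθ) = √(305 × 9.81 × tan 36.4°) = √(305 × 9.81 × 0.7373) = √2206 = 46.97 m/s.

47.0 m/s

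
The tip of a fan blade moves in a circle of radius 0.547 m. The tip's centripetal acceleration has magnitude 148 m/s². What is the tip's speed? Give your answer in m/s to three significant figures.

a_c = v²/r ⇒ v = √(a_c · r) = √(148 × 0.547) = √80.96 = 8.998 m/s.

9.00 m/s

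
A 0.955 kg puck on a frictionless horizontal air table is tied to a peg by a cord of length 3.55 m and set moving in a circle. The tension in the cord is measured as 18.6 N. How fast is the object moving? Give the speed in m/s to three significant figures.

T = m v²/r ⇒ v = √(T r / m) = √(18.6 × 3.55 / 0.955) = √69.14 = 8.315 m/s.

8.32 m/s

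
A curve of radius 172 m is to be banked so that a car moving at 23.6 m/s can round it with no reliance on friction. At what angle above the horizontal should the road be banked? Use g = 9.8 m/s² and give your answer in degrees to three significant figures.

For a frictionless banked turn: horizontally N sinθ = mv²/r and vertically N cosθ = mg.
Dividing: tanθ = v²/(r g) = (23.6)²/(172 × 9.8) = 557.0/1686 = 0.3304.
θ = arctan(0.3304) = 18.28°.

18.3°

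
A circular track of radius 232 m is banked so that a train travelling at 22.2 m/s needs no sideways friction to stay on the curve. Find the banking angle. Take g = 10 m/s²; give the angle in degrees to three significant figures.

12.0°

With no friction, the horizontal component of the normal force provides the centripetal force: N sinθ = mv²/r, while N cosθ = mg vertically.
Dividing: tanθ = v²/(r g) = (22.2)²/(232 × 10.0) = 492.8/2320 = 0.2124.
θ = arctan(0.2124) = 11.99°.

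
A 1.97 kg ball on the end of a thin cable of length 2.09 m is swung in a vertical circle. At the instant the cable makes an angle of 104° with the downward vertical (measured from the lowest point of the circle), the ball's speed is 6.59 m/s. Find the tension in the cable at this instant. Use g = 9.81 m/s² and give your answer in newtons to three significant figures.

Take the radial direction toward the centre of the circle as positive. The component of the weight along the string toward the centre is −mg cos φ (φ measured from the bottom), so Newton's second law along the string gives T − mg cos φ = m v²/r.
cos 104° = -0.2419, so T = m(v²/r + g cos φ) = 1.97 × ((6.59)²/2.09 + 9.81 × -0.2419) = 1.97 × (20.78 + (-2.373)) = 1.97 × 18.41 = 36.26 N.

36.3 N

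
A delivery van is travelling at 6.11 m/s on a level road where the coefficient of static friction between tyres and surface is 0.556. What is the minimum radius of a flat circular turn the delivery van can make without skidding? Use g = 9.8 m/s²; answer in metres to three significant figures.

At the limit, μ_s m g = m v²/r, so r_min = v²/(μ_s g) = (6.11)²/(0.556 × 9.8) = 37.33/5.449 = 6.851 m.

6.85 m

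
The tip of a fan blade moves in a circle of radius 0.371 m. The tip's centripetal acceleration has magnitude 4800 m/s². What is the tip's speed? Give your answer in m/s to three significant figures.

a_c = v²/r ⇒ v = √(a_c · r) = √(4800 × 0.371) = √1781 = 42.20 m/s.

42.2 m/s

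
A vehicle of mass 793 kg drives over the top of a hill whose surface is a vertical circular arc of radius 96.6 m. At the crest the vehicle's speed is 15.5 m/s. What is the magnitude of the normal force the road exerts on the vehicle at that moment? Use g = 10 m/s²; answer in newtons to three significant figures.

At the crest the centripetal acceleration points downward (toward the centre of the arc), so mg − N = mv²/r.
N = m(g − v²/r) = 793 × (10.0 − (15.5)²/96.6) = 793 × (10.0 − 2.487) = 793 × 7.513 = 5958 N.

5960 N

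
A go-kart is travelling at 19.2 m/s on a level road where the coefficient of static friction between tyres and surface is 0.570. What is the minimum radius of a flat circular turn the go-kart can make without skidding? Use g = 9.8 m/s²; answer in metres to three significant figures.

At the limit, μ_s m g = m v²/r, so r_min = v²/(μ_s g) = (19.2)²/(0.570 × 9.8) = 368.6/5.586 = 65.99 m.

66.0 m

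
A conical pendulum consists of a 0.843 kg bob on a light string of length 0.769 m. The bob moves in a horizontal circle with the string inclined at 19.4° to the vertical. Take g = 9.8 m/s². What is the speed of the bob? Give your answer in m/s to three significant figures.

The radius of the circle is r = L sinθ = 0.769 × sin 19.4° = 0.2554 m.
Horizontally T sinθ = mv²/r and vertically T cosθ = mg, so tanθ = v²/(rg).
v = √(r g tanθ) = √(0.2554 × 9.8 × 0.3522) = √0.8815 = 0.9389 m/s.

0.939 m/s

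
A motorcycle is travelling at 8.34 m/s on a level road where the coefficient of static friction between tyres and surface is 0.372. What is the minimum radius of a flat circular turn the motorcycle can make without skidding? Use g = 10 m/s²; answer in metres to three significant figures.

18.7 m

At the limit, μ_s m g = m v²/r, so r_min = v²/(μ_s g) = (8.34)²/(0.372 × 10.0) = 69.56/3.720 = 18.70 m.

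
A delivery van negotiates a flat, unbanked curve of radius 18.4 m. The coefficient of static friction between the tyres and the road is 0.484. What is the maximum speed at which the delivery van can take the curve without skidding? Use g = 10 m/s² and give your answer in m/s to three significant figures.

On a flat curve, static friction is the only horizontal force, so it must supply the full centripetal force: μ_s m g = m v²/r.
Mass cancels: v_max = √(μ_s g r) = √(0.484 × 10.0 × 18.4) = √89.06 = 9.437 m/s.

9.44 m/s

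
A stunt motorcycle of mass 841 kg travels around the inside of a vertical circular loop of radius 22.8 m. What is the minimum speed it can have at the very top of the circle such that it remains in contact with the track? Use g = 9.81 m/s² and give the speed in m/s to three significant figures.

15.0 m/s

At the highest point the centre is directly below, so both the weight and N act inward: N + mg = mv²/r.
At minimum speed N → 0, so mg = mv_min²/r ⇒ v_min = √(g r) = √(9.81 × 22.8) = 14.96 m/s.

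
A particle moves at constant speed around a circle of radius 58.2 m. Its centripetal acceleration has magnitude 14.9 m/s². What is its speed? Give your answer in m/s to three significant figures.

a_c = v²/r ⇒ v = √(a_c · r) = √(14.9 × 58.2) = √867.2 = 29.45 m/s.

29.4 m/s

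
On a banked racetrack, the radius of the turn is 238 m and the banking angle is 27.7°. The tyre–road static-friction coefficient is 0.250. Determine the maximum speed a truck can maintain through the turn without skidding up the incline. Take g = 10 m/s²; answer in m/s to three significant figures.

46.1 m/s

At the maximum speed, friction acts down the slope at its limiting value f = μN. Radially (horizontal, toward centre): N sinθ + μN cosθ = mv²/r. Vertically: N cosθ − μN sinθ = mg.
Dividing: v² = r g (sinθ + μcosθ)/(cosθ − μsinθ).
sinθ + μcosθ = 0.4648 + 0.250×0.8854 = 0.6862; cosθ − μsinθ = 0.8854 − 0.250×0.4648 = 0.7692.
v² = 238 × 10.0 × 0.6862/0.7692 = 2123 m²/s², so v = 46.08 m/s.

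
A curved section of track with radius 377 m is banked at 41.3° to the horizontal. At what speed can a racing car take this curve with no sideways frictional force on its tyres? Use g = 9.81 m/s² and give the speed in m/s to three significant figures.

57.0 m/s

On a frictionless banked curve, N sinθ = mv²/r and N cosθ = mg, so tanθ = v²/(rg).
v = √(r g tanθ) = √(377 × 9.81 × tan 41.3°) = √(377 × 9.81 × 0.8785) = √3249 = 57.00 m/s.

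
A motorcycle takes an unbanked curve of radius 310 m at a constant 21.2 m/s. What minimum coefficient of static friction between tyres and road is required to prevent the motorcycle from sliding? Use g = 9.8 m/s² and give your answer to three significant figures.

Friction provides the centripetal force: μ_s m g = m v²/r, so μ_s = v²/(g r) = (21.20)²/(9.8 × 310) = 449.4/3038 = 0.1479.

0.148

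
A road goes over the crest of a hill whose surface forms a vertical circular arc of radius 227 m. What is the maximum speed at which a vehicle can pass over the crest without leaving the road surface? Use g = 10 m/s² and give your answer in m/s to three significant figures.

At the crest the centre of the circle is below the vehicle, so the net downward (centripetal) force is mg − N = mv²/r.
The vehicle leaves the road when N → 0, giving v_max = √(g r) = √(10.0 × 227) = 47.64 m/s.

47.6 m/s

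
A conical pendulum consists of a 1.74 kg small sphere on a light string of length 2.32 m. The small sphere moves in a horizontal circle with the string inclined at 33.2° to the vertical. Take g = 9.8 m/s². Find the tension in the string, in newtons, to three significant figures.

20.4 N

Vertically the bob has no acceleration, so T cosθ = mg.
T = mg/cosθ = 1.74 × 9.8 / cos 33.2° = 17.05/0.8368 = 20.38 N.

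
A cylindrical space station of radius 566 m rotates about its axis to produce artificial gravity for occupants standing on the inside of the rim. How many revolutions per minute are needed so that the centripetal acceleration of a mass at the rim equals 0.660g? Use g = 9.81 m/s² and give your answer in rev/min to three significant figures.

Require ω²r = 0.660g, so ω = √(0.660 × 9.81/566) = 0.1070 rad/s.
In rev/min: ω × 60/(2π) = 0.1070 × 60/(2π) = 1.021 rev/min.

1.02 rev/min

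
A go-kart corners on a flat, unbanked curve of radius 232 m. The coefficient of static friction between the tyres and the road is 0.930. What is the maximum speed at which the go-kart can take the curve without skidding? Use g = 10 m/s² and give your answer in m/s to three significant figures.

46.4 m/s

On a flat curve, static friction is the only horizontal force, so it must supply the full centripetal force: μ_s m g = m v²/r.
Mass cancels: v_max = √(μ_s g r) = √(0.930 × 10.0 × 232) = √2158 = 46.45 m/s.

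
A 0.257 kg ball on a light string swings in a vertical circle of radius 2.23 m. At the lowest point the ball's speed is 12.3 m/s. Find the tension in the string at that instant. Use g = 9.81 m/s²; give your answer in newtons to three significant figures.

20.0 N

At the lowest point, T points up (toward the centre) and the weight mg points down (away from the centre), so the net inward force is T − mg = mv²/r.
T = m(v²/r + g) = 0.257 × ((12.3)²/2.23 + 9.81) = 0.257 × (67.84 + 9.81) = 0.257 × 77.65 = 19.96 N.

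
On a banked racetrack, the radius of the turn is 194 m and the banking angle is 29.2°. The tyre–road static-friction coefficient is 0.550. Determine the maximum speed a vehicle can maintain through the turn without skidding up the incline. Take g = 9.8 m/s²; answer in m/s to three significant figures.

55.2 m/s

At the maximum speed, friction acts down the slope at its limiting value f = μN. Radially (horizontal, toward centre): N sinθ + μN cosθ = mv²/r. Vertically: N cosθ − μN sinθ = mg.
Dividing: v² = r g (sinθ + μcosθ)/(cosθ − μsinθ).
sinθ + μcosθ = 0.4879 + 0.550×0.8729 = 0.9680; cosθ − μsinθ = 0.8729 − 0.550×0.4879 = 0.6046.
v² = 194 × 9.8 × 0.9680/0.6046 = 3044 m²/s², so v = 55.17 m/s.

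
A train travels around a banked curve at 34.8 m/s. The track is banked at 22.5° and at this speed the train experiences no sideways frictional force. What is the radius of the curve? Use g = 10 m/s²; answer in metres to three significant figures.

292 m

Frictionless banking: tanθ = v²/(rg), so r = v²/(g tanθ).
r = (34.8)²/(10.0 × tan 22.5°) = 1211/(10.0 × 0.4142) = 1211/4.142 = 292.4 m.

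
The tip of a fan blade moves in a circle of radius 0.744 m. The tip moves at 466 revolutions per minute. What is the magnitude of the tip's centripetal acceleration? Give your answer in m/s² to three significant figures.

1770 m/s²

ω = 466 rev/min × 2π/60 = 48.80 rad/s, so v = ωr = 48.80 × 0.744 = 36.31 m/s.
a_c = v²/r = (36.31)²/0.744 = 1318/0.744 = 1772 m/s².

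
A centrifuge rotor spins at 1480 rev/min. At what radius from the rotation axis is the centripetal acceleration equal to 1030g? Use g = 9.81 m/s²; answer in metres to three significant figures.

ω = 1480 rev/min × 2π/60 = 155.0 rad/s.
a_c = ω²r = 1030g ⇒ r = 1030 × 9.81 / (155.0)² = 10100/24020 = 0.4207 m.

0.421 m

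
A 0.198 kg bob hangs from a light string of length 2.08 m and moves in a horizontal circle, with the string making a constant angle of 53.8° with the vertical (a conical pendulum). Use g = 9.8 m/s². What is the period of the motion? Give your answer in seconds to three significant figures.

2.22 s

r = L sinθ = 1.678 m. From T sinθ = mω²r and T cosθ = mg: tanθ = ω²r/g, so ω² = g tanθ / r = g/(L cosθ).
ω = √(g/(L cosθ)) = √(9.8/(2.08 × 0.5906)) = √7.977 = 2.824 rad/s.
Period = 2π/ω = 2.225 s.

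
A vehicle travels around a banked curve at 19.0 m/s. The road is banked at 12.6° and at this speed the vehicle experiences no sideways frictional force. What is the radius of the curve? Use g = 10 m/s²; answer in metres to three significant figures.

Frictionless banking: tanθ = v²/(rg), so r = v²/(g tanθ).
r = (19.0)²/(10.0 × tan 12.6°) = 361.0/(10.0 × 0.2235) = 361.0/2.235 = 161.5 m.

162 m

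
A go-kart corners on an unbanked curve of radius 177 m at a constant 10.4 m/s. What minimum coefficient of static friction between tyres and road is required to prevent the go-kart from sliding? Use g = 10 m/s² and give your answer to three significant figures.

0.0611

Friction provides the centripetal force: μ_s m g = m v²/r, so μ_s = v²/(g r) = (10.40)²/(10.0 × 177) = 108.2/1770 = 0.06111.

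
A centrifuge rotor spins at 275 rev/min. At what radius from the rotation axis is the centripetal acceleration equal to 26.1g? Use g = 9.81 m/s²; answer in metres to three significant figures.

ω = 275 rev/min × 2π/60 = 28.80 rad/s.
a_c = ω²r = 26.1g ⇒ r = 26.1 × 9.81 / (28.80)² = 256.0/829.3 = 0.3087 m.

0.309 m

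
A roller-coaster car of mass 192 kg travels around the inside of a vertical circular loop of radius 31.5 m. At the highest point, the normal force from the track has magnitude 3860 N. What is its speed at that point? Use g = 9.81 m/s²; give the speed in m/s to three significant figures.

At the top, N + mg = mv²/r, so v = √(r(N/m + g)) = √(31.5 × (3860/192 + 9.81)) = √(31.5 × 29.91) = √942.3 = 30.70 m/s.

30.7 m/s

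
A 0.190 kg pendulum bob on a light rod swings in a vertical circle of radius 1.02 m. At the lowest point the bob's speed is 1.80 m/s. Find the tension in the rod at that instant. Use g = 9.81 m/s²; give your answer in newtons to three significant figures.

At the lowest point, T points up (toward the centre) and the weight mg points down (away from the centre), so the net inward force is T − mg = mv²/r.
T = m(v²/r + g) = 0.190 × ((1.80)²/1.02 + 9.81) = 0.190 × (3.176 + 9.81) = 0.190 × 12.99 = 2.467 N.

2.47 N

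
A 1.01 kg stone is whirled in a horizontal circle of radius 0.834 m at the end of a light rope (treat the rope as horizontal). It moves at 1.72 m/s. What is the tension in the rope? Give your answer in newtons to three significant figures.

The tension is the only horizontal force, so it supplies the full centripetal force: T = m v²/r = 1.01 × (1.720)²/0.834 = 1.01 × 2.958/0.834 = 3.583 N.

3.58 N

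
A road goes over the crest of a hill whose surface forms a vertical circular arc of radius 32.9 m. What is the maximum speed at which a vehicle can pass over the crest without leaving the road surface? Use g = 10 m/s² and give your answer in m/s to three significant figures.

At the crest the centre of the circle is below the vehicle, so the net downward (centripetal) force is mg − N = mv²/r.
The vehicle leaves the road when N → 0, giving v_max = √(g r) = √(10.0 × 32.9) = 18.14 m/s.

18.1 m/s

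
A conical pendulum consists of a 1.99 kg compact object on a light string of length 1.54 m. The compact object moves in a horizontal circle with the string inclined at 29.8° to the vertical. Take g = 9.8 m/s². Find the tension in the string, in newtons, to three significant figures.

Vertically the bob has no acceleration, so T cosθ = mg.
T = mg/cosθ = 1.99 × 9.8 / cos 29.8° = 19.50/0.8678 = 22.47 N.

22.5 N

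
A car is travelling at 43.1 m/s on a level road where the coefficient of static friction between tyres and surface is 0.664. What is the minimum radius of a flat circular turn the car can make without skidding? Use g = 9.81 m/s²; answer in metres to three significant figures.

285 m

At the limit, μ_s m g = m v²/r, so r_min = v²/(μ_s g) = (43.1)²/(0.664 × 9.81) = 1858/6.514 = 285.2 m.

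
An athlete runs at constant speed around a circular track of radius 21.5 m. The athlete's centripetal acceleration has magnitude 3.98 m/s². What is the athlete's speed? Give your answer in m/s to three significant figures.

9.25 m/s

a_c = v²/r ⇒ v = √(a_c · r) = √(3.98 × 21.5) = √85.57 = 9.250 m/s.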